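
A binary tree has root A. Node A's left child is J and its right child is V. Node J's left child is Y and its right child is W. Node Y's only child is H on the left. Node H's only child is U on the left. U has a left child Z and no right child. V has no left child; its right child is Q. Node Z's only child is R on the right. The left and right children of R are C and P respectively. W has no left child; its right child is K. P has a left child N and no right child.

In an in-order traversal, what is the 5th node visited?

P

In-order visits the left subtree, then the node, then the right subtree.
At A: go left to J.
  At J: go left to Y.
    At Y: go left to H.
      At H: go left to U.
        At U: go left to Z.
          At Z: no left child.
          Visit Z.
          At Z: go right to R.
            At R: go left to C.
              C is a leaf — visit C.
            Visit R.
            At R: go right to P.
              At P: go left to N.
                N is a leaf — visit N.
              Visit P.
              At P: no right child.
        Visit U.
        At U: no right child.
      Visit H.
      At H: no right child.
    Visit Y.
    At Y: no right child.
  Visit J.
  At J: go right to W.
    At W: no left child.
    Visit W.
    At W: go right to K.
      K is a leaf — visit K.
Visit A.
At A: go right to V.
  At V: no left child.
  Visit V.
  At V: go right to Q.
    Q is a leaf — visit Q.
Full in-order sequence: Z, C, R, N, P, U, H, Y, J, W, K, A, V, Q.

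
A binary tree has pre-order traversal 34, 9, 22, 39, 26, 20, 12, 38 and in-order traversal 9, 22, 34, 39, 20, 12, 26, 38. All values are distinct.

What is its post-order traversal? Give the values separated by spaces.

The first element of pre-order is the root; it splits in-order into left and right subtrees.
Root 34: left subtree has 2 nodes {9, 22}, right has 5 {39, 20, 12, 26, 38}.
  Root 9: left subtree has 0 nodes { }, right has 1 {22}.
  Root 39: left subtree has 0 nodes { }, right has 4 {20, 12, 26, 38}.
    Root 26: left subtree has 2 nodes {20, 12}, right has 1 {38}.
      Root 20: left subtree has 0 nodes { }, right has 1 {12}.

22 9 12 20 38 26 39 34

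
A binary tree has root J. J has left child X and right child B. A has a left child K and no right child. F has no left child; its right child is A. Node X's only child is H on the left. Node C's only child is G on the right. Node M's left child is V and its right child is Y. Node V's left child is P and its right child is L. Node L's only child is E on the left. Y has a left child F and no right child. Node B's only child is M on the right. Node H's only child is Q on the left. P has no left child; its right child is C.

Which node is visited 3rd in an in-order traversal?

In-order visits the left subtree, then the node, then the right subtree.
At J: go left to X.
  At X: go left to H.
    At H: go left to Q.
      Q is a leaf — visit Q.
    Visit H.
    At H: no right child.
  Visit X.
  At X: no right child.
Visit J.
At J: go right to B.
  At B: no left child.
  Visit B.
  At B: go right to M.
    At M: go left to V.
      At V: go left to P.
        At P: no left child.
        Visit P.
        At P: go right to C.
          At C: no left child.
          Visit C.
          At C: go right to G.
            G is a leaf — visit G.
      Visit V.
      At V: go right to L.
        At L: go left to E.
          E is a leaf — visit E.
        Visit L.
        At L: no right child.
    Visit M.
    At M: go right to Y.
      At Y: go left to F.
        At F: no left child.
        Visit F.
        At F: go right to A.
          At A: go left to K.
            K is a leaf — visit K.
          Visit A.
          At A: no right child.
      Visit Y.
      At Y: no right child.
Full in-order sequence: Q, H, X, J, B, P, C, G, V, E, L, M, F, K, A, Y.

X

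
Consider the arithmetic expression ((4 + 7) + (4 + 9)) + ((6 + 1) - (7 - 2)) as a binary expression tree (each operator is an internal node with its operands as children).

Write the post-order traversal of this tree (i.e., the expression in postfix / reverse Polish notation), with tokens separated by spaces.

Post-order on an expression tree gives postfix notation: for each operator, emit left operand, right operand, then the operator.

4 7 + 4 9 + + 6 1 + 7 2 - - +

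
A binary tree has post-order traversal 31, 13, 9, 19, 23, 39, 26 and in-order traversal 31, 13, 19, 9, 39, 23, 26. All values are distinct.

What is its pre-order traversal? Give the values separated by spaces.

The last element of post-order is the root; it splits in-order into left and right subtrees.
Root 26: left subtree has 6 nodes {31, 13, 19, 9, 39, 23}, right has 0 { }.
  Root 39: left subtree has 4 nodes {31, 13, 19, 9}, right has 1 {23}.
    Root 19: left subtree has 2 nodes {31, 13}, right has 1 {9}.
      Root 13: left subtree has 1 node {31}, right has 0 { }.

26 39 19 13 31 9 23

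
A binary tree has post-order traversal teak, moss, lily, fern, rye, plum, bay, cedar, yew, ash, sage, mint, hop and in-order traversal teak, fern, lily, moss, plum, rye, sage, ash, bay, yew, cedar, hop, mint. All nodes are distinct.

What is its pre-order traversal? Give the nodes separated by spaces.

The last element of post-order is the root; it splits in-order into left and right subtrees.
Root hop: left subtree has 11 nodes {teak, fern, lily, moss, plum, rye, sage, ash, bay, yew, cedar}, right has 1 {mint}.
  Root sage: left subtree has 6 nodes {teak, fern, lily, moss, plum, rye}, right has 4 {ash, bay, yew, cedar}.
    Root plum: left subtree has 4 nodes {teak, fern, lily, moss}, right has 1 {rye}.
      Root fern: left subtree has 1 node {teak}, right has 2 {lily, moss}.
        Root lily: left subtree has 0 nodes { }, right has 1 {moss}.
    Root ash: left subtree has 0 nodes { }, right has 3 {bay, yew, cedar}.
      Root yew: left subtree has 1 node {bay}, right has 1 {cedar}.

hop sage plum fern teak lily moss rye ash yew bay cedar mint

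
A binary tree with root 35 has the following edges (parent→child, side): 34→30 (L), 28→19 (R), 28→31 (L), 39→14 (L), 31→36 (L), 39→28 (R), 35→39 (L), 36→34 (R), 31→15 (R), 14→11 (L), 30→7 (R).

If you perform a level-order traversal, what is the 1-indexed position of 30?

11

Level-order visits nodes level by level from the root, left to right within each level.
Level 0: 35
Level 1: 39
Level 2: 14, 28
Level 3: 11, 31, 19
Level 4: 36, 15
Level 5: 34
Level 6: 30
Level 7: 7
Full level-order sequence: 35, 39, 14, 28, 11, 31, 19, 36, 15, 34, 30, 7.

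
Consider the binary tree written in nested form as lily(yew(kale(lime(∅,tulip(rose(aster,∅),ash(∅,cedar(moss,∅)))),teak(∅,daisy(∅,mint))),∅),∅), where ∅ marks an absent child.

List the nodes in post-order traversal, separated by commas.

aster, rose, moss, cedar, ash, tulip, lime, mint, daisy, teak, kale, yew, lily

Post-order visits the left subtree, then the right subtree, then the node.
At lily: go left to yew.
  At yew: go left to kale.
    At kale: go left to lime.
      At lime: no left child.
      At lime: go right to tulip.
        At tulip: go left to rose.
          At rose: go left to aster.
            aster is a leaf — visit aster.
          At rose: no right child.
          Visit rose.
        At tulip: go right to ash.
          At ash: no left child.
          At ash: go right to cedar.
            At cedar: go left to moss.
              moss is a leaf — visit moss.
            At cedar: no right child.
            Visit cedar.
          Visit ash.
        Visit tulip.
      Visit lime.
    At kale: go right to teak.
      At teak: no left child.
      At teak: go right to daisy.
        At daisy: no left child.
        At daisy: go right to mint.
          mint is a leaf — visit mint.
        Visit daisy.
      Visit teak.
    Visit kale.
  At yew: no right child.
  Visit yew.
At lily: no right child.
Visit lily.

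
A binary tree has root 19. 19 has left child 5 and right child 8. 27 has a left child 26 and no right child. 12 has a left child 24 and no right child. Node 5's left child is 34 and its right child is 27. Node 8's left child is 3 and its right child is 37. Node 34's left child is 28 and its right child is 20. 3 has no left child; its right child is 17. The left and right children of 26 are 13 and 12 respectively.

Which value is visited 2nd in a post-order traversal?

20

Post-order visits the left subtree, then the right subtree, then the node.
At 19: go left to 5.
  At 5: go left to 34.
    At 34: go left to 28.
      28 is a leaf — visit 28.
    At 34: go right to 20.
      20 is a leaf — visit 20.
    Visit 34.
  At 5: go right to 27.
    At 27: go left to 26.
      At 26: go left to 13.
        13 is a leaf — visit 13.
      At 26: go right to 12.
        At 12: go left to 24.
          24 is a leaf — visit 24.
        At 12: no right child.
        Visit 12.
      Visit 26.
    At 27: no right child.
    Visit 27.
  Visit 5.
At 19: go right to 8.
  At 8: go left to 3.
    At 3: no left child.
    At 3: go right to 17.
      17 is a leaf — visit 17.
    Visit 3.
  At 8: go right to 37.
    37 is a leaf — visit 37.
  Visit 8.
Visit 19.
Full post-order sequence: 28, 20, 34, 13, 24, 12, 26, 27, 5, 17, 3, 37, 8, 19.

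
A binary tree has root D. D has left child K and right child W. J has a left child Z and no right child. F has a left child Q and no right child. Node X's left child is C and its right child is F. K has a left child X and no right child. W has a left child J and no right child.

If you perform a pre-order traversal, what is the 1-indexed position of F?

Pre-order visits the node, then its left subtree, then its right subtree.
Visit D.
At D: go left to K.
  Visit K.
  At K: go left to X.
    Visit X.
    At X: go left to C.
      C is a leaf — visit C.
    At X: go right to F.
      Visit F.
      At F: go left to Q.
        Q is a leaf — visit Q.
      At F: no right child.
  At K: no right child.
At D: go right to W.
  Visit W.
  At W: go left to J.
    Visit J.
    At J: go left to Z.
      Z is a leaf — visit Z.
    At J: no right child.
  At W: no right child.
Full pre-order sequence: D, K, X, C, F, Q, W, J, Z.

5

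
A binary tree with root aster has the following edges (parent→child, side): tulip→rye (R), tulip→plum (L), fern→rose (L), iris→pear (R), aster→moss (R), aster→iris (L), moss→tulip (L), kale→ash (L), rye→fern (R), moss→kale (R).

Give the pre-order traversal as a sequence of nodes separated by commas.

aster, iris, pear, moss, tulip, plum, rye, fern, rose, kale, ash

Pre-order visits the node, then its left subtree, then its right subtree.
Visit aster.
At aster: go left to iris.
  Visit iris.
  At iris: no left child.
  At iris: go right to pear.
    pear is a leaf — visit pear.
At aster: go right to moss.
  Visit moss.
  At moss: go left to tulip.
    Visit tulip.
    At tulip: go left to plum.
      plum is a leaf — visit plum.
    At tulip: go right to rye.
      Visit rye.
      At rye: no left child.
      At rye: go right to fern.
        Visit fern.
        At fern: go left to rose.
          rose is a leaf — visit rose.
        At fern: no right child.
  At moss: go right to kale.
    Visit kale.
    At kale: go left to ash.
      ash is a leaf — visit ash.
    At kale: no right child.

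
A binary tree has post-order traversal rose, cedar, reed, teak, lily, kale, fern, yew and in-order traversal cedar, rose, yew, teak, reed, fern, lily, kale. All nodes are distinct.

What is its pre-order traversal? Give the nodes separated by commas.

yew, cedar, rose, fern, teak, reed, kale, lily

The last element of post-order is the root; it splits in-order into left and right subtrees.
Root yew: left subtree has 2 nodes {cedar, rose}, right has 5 {teak, reed, fern, lily, kale}.
  Root cedar: left subtree has 0 nodes { }, right has 1 {rose}.
  Root fern: left subtree has 2 nodes {teak, reed}, right has 2 {lily, kale}.
    Root teak: left subtree has 0 nodes { }, right has 1 {reed}.
    Root kale: left subtree has 1 node {lily}, right has 0 { }.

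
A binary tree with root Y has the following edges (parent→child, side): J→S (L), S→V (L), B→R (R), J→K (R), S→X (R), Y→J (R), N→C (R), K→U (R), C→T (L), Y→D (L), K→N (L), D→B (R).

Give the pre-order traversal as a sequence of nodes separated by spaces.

Y D B R J S V X K N C T U

Pre-order visits the node, then its left subtree, then its right subtree.
Visit Y.
At Y: go left to D.
  Visit D.
  At D: no left child.
  At D: go right to B.
    Visit B.
    At B: no left child.
    At B: go right to R.
      R is a leaf — visit R.
At Y: go right to J.
  Visit J.
  At J: go left to S.
    Visit S.
    At S: go left to V.
      V is a leaf — visit V.
    At S: go right to X.
      X is a leaf — visit X.
  At J: go right to K.
    Visit K.
    At K: go left to N.
      Visit N.
      At N: no left child.
      At N: go right to C.
        Visit C.
        At C: go left to T.
          T is a leaf — visit T.
        At C: no right child.
    At K: go right to U.
      U is a leaf — visit U.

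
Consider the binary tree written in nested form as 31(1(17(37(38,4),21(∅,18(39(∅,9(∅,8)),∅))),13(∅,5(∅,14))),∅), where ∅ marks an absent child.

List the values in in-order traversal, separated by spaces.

In-order visits the left subtree, then the node, then the right subtree.
At 31: go left to 1.
  At 1: go left to 17.
    At 17: go left to 37.
      At 37: go left to 38.
        38 is a leaf — visit 38.
      Visit 37.
      At 37: go right to 4.
        4 is a leaf — visit 4.
    Visit 17.
    At 17: go right to 21.
      At 21: no left child.
      Visit 21.
      At 21: go right to 18.
        At 18: go left to 39.
          At 39: no left child.
          Visit 39.
          At 39: go right to 9.
            At 9: no left child.
            Visit 9.
            At 9: go right to 8.
              8 is a leaf — visit 8.
        Visit 18.
        At 18: no right child.
  Visit 1.
  At 1: go right to 13.
    At 13: no left child.
    Visit 13.
    At 13: go right to 5.
      At 5: no left child.
      Visit 5.
      At 5: go right to 14.
        14 is a leaf — visit 14.
Visit 31.
At 31: no right child.

38 37 4 17 21 39 9 8 18 1 13 5 14 31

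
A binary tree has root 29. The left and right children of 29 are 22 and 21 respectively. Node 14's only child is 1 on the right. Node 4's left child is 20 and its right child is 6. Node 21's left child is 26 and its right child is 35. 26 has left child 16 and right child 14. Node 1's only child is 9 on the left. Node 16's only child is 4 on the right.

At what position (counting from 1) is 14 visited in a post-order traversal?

8

Post-order visits the left subtree, then the right subtree, then the node.
At 29: go left to 22.
  22 is a leaf — visit 22.
At 29: go right to 21.
  At 21: go left to 26.
    At 26: go left to 16.
      At 16: no left child.
      At 16: go right to 4.
        At 4: go left to 20.
          20 is a leaf — visit 20.
        At 4: go right to 6.
          6 is a leaf — visit 6.
        Visit 4.
      Visit 16.
    At 26: go right to 14.
      At 14: no left child.
      At 14: go right to 1.
        At 1: go left to 9.
          9 is a leaf — visit 9.
        At 1: no right child.
        Visit 1.
      Visit 14.
    Visit 26.
  At 21: go right to 35.
    35 is a leaf — visit 35.
  Visit 21.
Visit 29.
Full post-order sequence: 22, 20, 6, 4, 16, 9, 1, 14, 26, 35, 21, 29.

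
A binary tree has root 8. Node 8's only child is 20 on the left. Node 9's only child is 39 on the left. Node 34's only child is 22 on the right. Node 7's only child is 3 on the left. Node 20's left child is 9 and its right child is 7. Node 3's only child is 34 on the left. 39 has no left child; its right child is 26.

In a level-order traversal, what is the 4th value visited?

Level-order visits nodes level by level from the root, left to right within each level.
Level 0: 8
Level 1: 20
Level 2: 9, 7
Level 3: 39, 3
Level 4: 26, 34
Level 5: 22
Full level-order sequence: 8, 20, 9, 7, 39, 3, 26, 34, 22.

7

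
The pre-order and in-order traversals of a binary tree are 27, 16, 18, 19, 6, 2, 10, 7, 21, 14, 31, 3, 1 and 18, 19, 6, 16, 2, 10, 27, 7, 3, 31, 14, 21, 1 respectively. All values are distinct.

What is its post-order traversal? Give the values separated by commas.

6, 19, 18, 10, 2, 16, 3, 31, 14, 1, 21, 7, 27

The first element of pre-order is the root; it splits in-order into left and right subtrees.
Root 27: left subtree has 6 nodes {18, 19, 6, 16, 2, 10}, right has 6 {7, 3, 31, 14, 21, 1}.
  Root 16: left subtree has 3 nodes {18, 19, 6}, right has 2 {2, 10}.
    Root 18: left subtree has 0 nodes { }, right has 2 {19, 6}.
      Root 19: left subtree has 0 nodes { }, right has 1 {6}.
    Root 2: left subtree has 0 nodes { }, right has 1 {10}.
  Root 7: left subtree has 0 nodes { }, right has 5 {3, 31, 14, 21, 1}.
    Root 21: left subtree has 3 nodes {3, 31, 14}, right has 1 {1}.
      Root 14: left subtree has 2 nodes {3, 31}, right has 0 { }.
        Root 31: left subtree has 1 node {3}, right has 0 { }.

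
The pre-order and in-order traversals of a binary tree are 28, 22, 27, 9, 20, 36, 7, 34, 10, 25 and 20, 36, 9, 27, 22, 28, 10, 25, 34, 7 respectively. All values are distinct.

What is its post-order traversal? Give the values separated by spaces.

36 20 9 27 22 25 10 34 7 28

The first element of pre-order is the root; it splits in-order into left and right subtrees.
Root 28: left subtree has 5 nodes {20, 36, 9, 27, 22}, right has 4 {10, 25, 34, 7}.
  Root 22: left subtree has 4 nodes {20, 36, 9, 27}, right has 0 { }.
    Root 27: left subtree has 3 nodes {20, 36, 9}, right has 0 { }.
      Root 9: left subtree has 2 nodes {20, 36}, right has 0 { }.
        Root 20: left subtree has 0 nodes { }, right has 1 {36}.
  Root 7: left subtree has 3 nodes {10, 25, 34}, right has 0 { }.
    Root 34: left subtree has 2 nodes {10, 25}, right has 0 { }.
      Root 10: left subtree has 0 nodes { }, right has 1 {25}.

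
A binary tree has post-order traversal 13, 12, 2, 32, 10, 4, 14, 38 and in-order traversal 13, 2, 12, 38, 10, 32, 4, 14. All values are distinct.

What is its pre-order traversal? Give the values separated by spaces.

The last element of post-order is the root; it splits in-order into left and right subtrees.
Root 38: left subtree has 3 nodes {13, 2, 12}, right has 4 {10, 32, 4, 14}.
  Root 2: left subtree has 1 node {13}, right has 1 {12}.
  Root 14: left subtree has 3 nodes {10, 32, 4}, right has 0 { }.
    Root 4: left subtree has 2 nodes {10, 32}, right has 0 { }.
      Root 10: left subtree has 0 nodes { }, right has 1 {32}.

38 2 13 12 14 4 10 32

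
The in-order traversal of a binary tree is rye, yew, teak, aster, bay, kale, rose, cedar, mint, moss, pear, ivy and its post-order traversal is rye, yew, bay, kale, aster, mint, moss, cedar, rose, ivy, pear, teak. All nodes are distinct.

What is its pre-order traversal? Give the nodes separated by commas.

teak, yew, rye, pear, rose, aster, kale, bay, cedar, moss, mint, ivy

The last element of post-order is the root; it splits in-order into left and right subtrees.
Root teak: left subtree has 2 nodes {rye, yew}, right has 9 {aster, bay, kale, rose, cedar, mint, moss, pear, ivy}.
  Root yew: left subtree has 1 node {rye}, right has 0 { }.
  Root pear: left subtree has 7 nodes {aster, bay, kale, rose, cedar, mint, moss}, right has 1 {ivy}.
    Root rose: left subtree has 3 nodes {aster, bay, kale}, right has 3 {cedar, mint, moss}.
      Root aster: left subtree has 0 nodes { }, right has 2 {bay, kale}.
        Root kale: left subtree has 1 node {bay}, right has 0 { }.
      Root cedar: left subtree has 0 nodes { }, right has 2 {mint, moss}.
        Root moss: left subtree has 1 node {mint}, right has 0 { }.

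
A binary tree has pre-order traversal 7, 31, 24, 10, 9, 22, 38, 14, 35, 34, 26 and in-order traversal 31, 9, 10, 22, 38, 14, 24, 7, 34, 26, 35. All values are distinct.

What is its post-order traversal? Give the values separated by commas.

The first element of pre-order is the root; it splits in-order into left and right subtrees.
Root 7: left subtree has 7 nodes {31, 9, 10, 22, 38, 14, 24}, right has 3 {34, 26, 35}.
  Root 31: left subtree has 0 nodes { }, right has 6 {9, 10, 22, 38, 14, 24}.
    Root 24: left subtree has 5 nodes {9, 10, 22, 38, 14}, right has 0 { }.
      Root 10: left subtree has 1 node {9}, right has 3 {22, 38, 14}.
        Root 22: left subtree has 0 nodes { }, right has 2 {38, 14}.
          Root 38: left subtree has 0 nodes { }, right has 1 {14}.
  Root 35: left subtree has 2 nodes {34, 26}, right has 0 { }.
    Root 34: left subtree has 0 nodes { }, right has 1 {26}.

9, 14, 38, 22, 10, 24, 31, 26, 34, 35, 7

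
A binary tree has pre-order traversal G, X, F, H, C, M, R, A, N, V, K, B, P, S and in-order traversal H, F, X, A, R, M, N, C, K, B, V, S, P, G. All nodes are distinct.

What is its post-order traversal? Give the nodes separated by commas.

The first element of pre-order is the root; it splits in-order into left and right subtrees.
Root G: left subtree has 13 nodes {H, F, X, A, R, M, N, C, K, B, V, S, P}, right has 0 { }.
  Root X: left subtree has 2 nodes {H, F}, right has 10 {A, R, M, N, C, K, B, V, S, P}.
    Root F: left subtree has 1 node {H}, right has 0 { }.
    Root C: left subtree has 4 nodes {A, R, M, N}, right has 5 {K, B, V, S, P}.
      Root M: left subtree has 2 nodes {A, R}, right has 1 {N}.
        Root R: left subtree has 1 node {A}, right has 0 { }.
      Root V: left subtree has 2 nodes {K, B}, right has 2 {S, P}.
        Root K: left subtree has 0 nodes { }, right has 1 {B}.
        Root P: left subtree has 1 node {S}, right has 0 { }.

H, F, A, R, N, M, B, K, S, P, V, C, X, G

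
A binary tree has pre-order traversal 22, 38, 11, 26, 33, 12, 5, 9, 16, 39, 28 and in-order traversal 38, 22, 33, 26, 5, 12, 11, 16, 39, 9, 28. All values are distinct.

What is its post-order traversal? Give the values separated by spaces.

38 33 5 12 26 39 16 28 9 11 22

The first element of pre-order is the root; it splits in-order into left and right subtrees.
Root 22: left subtree has 1 node {38}, right has 9 {33, 26, 5, 12, 11, 16, 39, 9, 28}.
  Root 11: left subtree has 4 nodes {33, 26, 5, 12}, right has 4 {16, 39, 9, 28}.
    Root 26: left subtree has 1 node {33}, right has 2 {5, 12}.
      Root 12: left subtree has 1 node {5}, right has 0 { }.
    Root 9: left subtree has 2 nodes {16, 39}, right has 1 {28}.
      Root 16: left subtree has 0 nodes { }, right has 1 {39}.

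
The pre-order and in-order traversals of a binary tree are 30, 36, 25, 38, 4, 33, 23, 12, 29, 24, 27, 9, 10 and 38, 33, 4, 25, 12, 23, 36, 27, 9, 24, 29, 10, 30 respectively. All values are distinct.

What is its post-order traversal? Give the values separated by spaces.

33 4 38 12 23 25 9 27 24 10 29 36 30

The first element of pre-order is the root; it splits in-order into left and right subtrees.
Root 30: left subtree has 12 nodes {38, 33, 4, 25, 12, 23, 36, 27, 9, 24, 29, 10}, right has 0 { }.
  Root 36: left subtree has 6 nodes {38, 33, 4, 25, 12, 23}, right has 5 {27, 9, 24, 29, 10}.
    Root 25: left subtree has 3 nodes {38, 33, 4}, right has 2 {12, 23}.
      Root 38: left subtree has 0 nodes { }, right has 2 {33, 4}.
        Root 4: left subtree has 1 node {33}, right has 0 { }.
      Root 23: left subtree has 1 node {12}, right has 0 { }.
    Root 29: left subtree has 3 nodes {27, 9, 24}, right has 1 {10}.
      Root 24: left subtree has 2 nodes {27, 9}, right has 0 { }.
        Root 27: left subtree has 0 nodes { }, right has 1 {9}.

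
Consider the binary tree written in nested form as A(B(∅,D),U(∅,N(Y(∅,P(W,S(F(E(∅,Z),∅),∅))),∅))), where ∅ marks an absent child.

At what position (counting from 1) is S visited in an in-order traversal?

In-order visits the left subtree, then the node, then the right subtree.
At A: go left to B.
  At B: no left child.
  Visit B.
  At B: go right to D.
    D is a leaf — visit D.
Visit A.
At A: go right to U.
  At U: no left child.
  Visit U.
  At U: go right to N.
    At N: go left to Y.
      At Y: no left child.
      Visit Y.
      At Y: go right to P.
        At P: go left to W.
          W is a leaf — visit W.
        Visit P.
        At P: go right to S.
          At S: go left to F.
            At F: go left to E.
              At E: no left child.
              Visit E.
              At E: go right to Z.
                Z is a leaf — visit Z.
            Visit F.
            At F: no right child.
          Visit S.
          At S: no right child.
    Visit N.
    At N: no right child.
Full in-order sequence: B, D, A, U, Y, W, P, E, Z, F, S, N.

11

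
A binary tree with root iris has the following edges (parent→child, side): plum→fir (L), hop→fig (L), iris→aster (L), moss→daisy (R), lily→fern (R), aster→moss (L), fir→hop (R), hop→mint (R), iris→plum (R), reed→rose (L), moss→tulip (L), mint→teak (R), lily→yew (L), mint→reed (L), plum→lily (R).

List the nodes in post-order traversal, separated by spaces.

Post-order visits the left subtree, then the right subtree, then the node.
At iris: go left to aster.
  At aster: go left to moss.
    At moss: go left to tulip.
      tulip is a leaf — visit tulip.
    At moss: go right to daisy.
      daisy is a leaf — visit daisy.
    Visit moss.
  At aster: no right child.
  Visit aster.
At iris: go right to plum.
  At plum: go left to fir.
    At fir: no left child.
    At fir: go right to hop.
      At hop: go left to fig.
        fig is a leaf — visit fig.
      At hop: go right to mint.
        At mint: go left to reed.
          At reed: go left to rose.
            rose is a leaf — visit rose.
          At reed: no right child.
          Visit reed.
        At mint: go right to teak.
          teak is a leaf — visit teak.
        Visit mint.
      Visit hop.
    Visit fir.
  At plum: go right to lily.
    At lily: go left to yew.
      yew is a leaf — visit yew.
    At lily: go right to fern.
      fern is a leaf — visit fern.
    Visit lily.
  Visit plum.
Visit iris.

tulip daisy moss aster fig rose reed teak mint hop fir yew fern lily plum iris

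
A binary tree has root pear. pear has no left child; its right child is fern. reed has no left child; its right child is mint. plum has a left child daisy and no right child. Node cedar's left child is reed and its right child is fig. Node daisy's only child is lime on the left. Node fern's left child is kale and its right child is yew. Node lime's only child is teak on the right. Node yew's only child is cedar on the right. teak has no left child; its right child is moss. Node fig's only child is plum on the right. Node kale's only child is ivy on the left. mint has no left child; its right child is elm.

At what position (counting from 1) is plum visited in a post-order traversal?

Post-order visits the left subtree, then the right subtree, then the node.
At pear: no left child.
At pear: go right to fern.
  At fern: go left to kale.
    At kale: go left to ivy.
      ivy is a leaf — visit ivy.
    At kale: no right child.
    Visit kale.
  At fern: go right to yew.
    At yew: no left child.
    At yew: go right to cedar.
      At cedar: go left to reed.
        At reed: no left child.
        At reed: go right to mint.
          At mint: no left child.
          At mint: go right to elm.
            elm is a leaf — visit elm.
          Visit mint.
        Visit reed.
      At cedar: go right to fig.
        At fig: no left child.
        At fig: go right to plum.
          At plum: go left to daisy.
            At daisy: go left to lime.
              At lime: no left child.
              At lime: go right to teak.
                At teak: no left child.
                At teak: go right to moss.
                  moss is a leaf — visit moss.
                Visit teak.
              Visit lime.
            At daisy: no right child.
            Visit daisy.
          At plum: no right child.
          Visit plum.
        Visit fig.
      Visit cedar.
    Visit yew.
  Visit fern.
Visit pear.
Full post-order sequence: ivy, kale, elm, mint, reed, moss, teak, lime, daisy, plum, fig, cedar, yew, fern, pear.

10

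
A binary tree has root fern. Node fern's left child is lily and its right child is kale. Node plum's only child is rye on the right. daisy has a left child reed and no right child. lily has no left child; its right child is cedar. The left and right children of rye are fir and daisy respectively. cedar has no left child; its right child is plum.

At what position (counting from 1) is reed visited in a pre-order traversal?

8

Pre-order visits the node, then its left subtree, then its right subtree.
Visit fern.
At fern: go left to lily.
  Visit lily.
  At lily: no left child.
  At lily: go right to cedar.
    Visit cedar.
    At cedar: no left child.
    At cedar: go right to plum.
      Visit plum.
      At plum: no left child.
      At plum: go right to rye.
        Visit rye.
        At rye: go left to fir.
          fir is a leaf — visit fir.
        At rye: go right to daisy.
          Visit daisy.
          At daisy: go left to reed.
            reed is a leaf — visit reed.
          At daisy: no right child.
At fern: go right to kale.
  kale is a leaf — visit kale.
Full pre-order sequence: fern, lily, cedar, plum, rye, fir, daisy, reed, kale.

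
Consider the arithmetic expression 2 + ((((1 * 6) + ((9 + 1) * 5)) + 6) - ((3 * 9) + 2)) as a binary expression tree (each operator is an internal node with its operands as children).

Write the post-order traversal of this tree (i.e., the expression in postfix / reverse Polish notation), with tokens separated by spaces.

Post-order on an expression tree gives postfix notation: for each operator, emit left operand, right operand, then the operator.

2 1 6 * 9 1 + 5 * + 6 + 3 9 * 2 + - +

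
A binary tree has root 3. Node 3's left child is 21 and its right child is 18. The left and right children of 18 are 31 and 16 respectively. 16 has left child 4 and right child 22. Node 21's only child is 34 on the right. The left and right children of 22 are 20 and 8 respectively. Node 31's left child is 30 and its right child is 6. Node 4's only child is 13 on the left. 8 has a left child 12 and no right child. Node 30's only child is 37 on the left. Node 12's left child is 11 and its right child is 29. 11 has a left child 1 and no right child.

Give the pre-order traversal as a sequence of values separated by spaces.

3 21 34 18 31 30 37 6 16 4 13 22 20 8 12 11 1 29

Pre-order visits the node, then its left subtree, then its right subtree.
Visit 3.
At 3: go left to 21.
  Visit 21.
  At 21: no left child.
  At 21: go right to 34.
    34 is a leaf — visit 34.
At 3: go right to 18.
  Visit 18.
  At 18: go left to 31.
    Visit 31.
    At 31: go left to 30.
      Visit 30.
      At 30: go left to 37.
        37 is a leaf — visit 37.
      At 30: no right child.
    At 31: go right to 6.
      6 is a leaf — visit 6.
  At 18: go right to 16.
    Visit 16.
    At 16: go left to 4.
      Visit 4.
      At 4: go left to 13.
        13 is a leaf — visit 13.
      At 4: no right child.
    At 16: go right to 22.
      Visit 22.
      At 22: go left to 20.
        20 is a leaf — visit 20.
      At 22: go right to 8.
        Visit 8.
        At 8: go left to 12.
          Visit 12.
          At 12: go left to 11.
            Visit 11.
            At 11: go left to 1.
              1 is a leaf — visit 1.
            At 11: no right child.
          At 12: go right to 29.
            29 is a leaf — visit 29.
        At 8: no right child.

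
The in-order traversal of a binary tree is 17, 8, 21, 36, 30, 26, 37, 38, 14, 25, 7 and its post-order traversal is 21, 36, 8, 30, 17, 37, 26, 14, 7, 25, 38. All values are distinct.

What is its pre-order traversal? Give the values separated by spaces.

The last element of post-order is the root; it splits in-order into left and right subtrees.
Root 38: left subtree has 7 nodes {17, 8, 21, 36, 30, 26, 37}, right has 3 {14, 25, 7}.
  Root 26: left subtree has 5 nodes {17, 8, 21, 36, 30}, right has 1 {37}.
    Root 17: left subtree has 0 nodes { }, right has 4 {8, 21, 36, 30}.
      Root 30: left subtree has 3 nodes {8, 21, 36}, right has 0 { }.
        Root 8: left subtree has 0 nodes { }, right has 2 {21, 36}.
          Root 36: left subtree has 1 node {21}, right has 0 { }.
  Root 25: left subtree has 1 node {14}, right has 1 {7}.

38 26 17 30 8 36 21 37 25 14 7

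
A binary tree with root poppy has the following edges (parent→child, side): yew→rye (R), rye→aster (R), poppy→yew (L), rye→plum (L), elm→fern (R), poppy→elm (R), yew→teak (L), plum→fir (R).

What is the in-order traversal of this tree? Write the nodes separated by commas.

teak, yew, plum, fir, rye, aster, poppy, elm, fern

In-order visits the left subtree, then the node, then the right subtree.
At poppy: go left to yew.
  At yew: go left to teak.
    teak is a leaf — visit teak.
  Visit yew.
  At yew: go right to rye.
    At rye: go left to plum.
      At plum: no left child.
      Visit plum.
      At plum: go right to fir.
        fir is a leaf — visit fir.
    Visit rye.
    At rye: go right to aster.
      aster is a leaf — visit aster.
Visit poppy.
At poppy: go right to elm.
  At elm: no left child.
  Visit elm.
  At elm: go right to fern.
    fern is a leaf — visit fern.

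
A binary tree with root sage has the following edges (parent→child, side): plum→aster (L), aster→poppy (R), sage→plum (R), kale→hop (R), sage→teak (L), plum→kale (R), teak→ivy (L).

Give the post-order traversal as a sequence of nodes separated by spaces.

ivy teak poppy aster hop kale plum sage

Post-order visits the left subtree, then the right subtree, then the node.
At sage: go left to teak.
  At teak: go left to ivy.
    ivy is a leaf — visit ivy.
  At teak: no right child.
  Visit teak.
At sage: go right to plum.
  At plum: go left to aster.
    At aster: no left child.
    At aster: go right to poppy.
      poppy is a leaf — visit poppy.
    Visit aster.
  At plum: go right to kale.
    At kale: no left child.
    At kale: go right to hop.
      hop is a leaf — visit hop.
    Visit kale.
  Visit plum.
Visit sage.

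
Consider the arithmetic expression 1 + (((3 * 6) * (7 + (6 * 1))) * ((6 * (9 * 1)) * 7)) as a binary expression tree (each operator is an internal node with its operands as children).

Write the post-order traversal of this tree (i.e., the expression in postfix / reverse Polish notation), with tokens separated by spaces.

1 3 6 * 7 6 1 * + * 6 9 1 * * 7 * * +

Post-order on an expression tree gives postfix notation: for each operator, emit left operand, right operand, then the operator.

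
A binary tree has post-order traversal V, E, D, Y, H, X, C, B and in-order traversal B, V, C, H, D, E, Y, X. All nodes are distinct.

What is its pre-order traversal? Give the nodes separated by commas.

B, C, V, X, H, Y, D, E

The last element of post-order is the root; it splits in-order into left and right subtrees.
Root B: left subtree has 0 nodes { }, right has 7 {V, C, H, D, E, Y, X}.
  Root C: left subtree has 1 node {V}, right has 5 {H, D, E, Y, X}.
    Root X: left subtree has 4 nodes {H, D, E, Y}, right has 0 { }.
      Root H: left subtree has 0 nodes { }, right has 3 {D, E, Y}.
        Root Y: left subtree has 2 nodes {D, E}, right has 0 { }.
          Root D: left subtree has 0 nodes { }, right has 1 {E}.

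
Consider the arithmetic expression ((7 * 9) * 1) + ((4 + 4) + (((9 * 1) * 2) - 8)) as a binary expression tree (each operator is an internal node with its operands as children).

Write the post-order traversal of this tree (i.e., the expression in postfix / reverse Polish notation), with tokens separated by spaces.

Post-order on an expression tree gives postfix notation: for each operator, emit left operand, right operand, then the operator.

7 9 * 1 * 4 4 + 9 1 * 2 * 8 - + +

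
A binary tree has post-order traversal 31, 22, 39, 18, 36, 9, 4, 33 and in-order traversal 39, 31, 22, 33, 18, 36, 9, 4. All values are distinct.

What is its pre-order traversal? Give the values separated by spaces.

The last element of post-order is the root; it splits in-order into left and right subtrees.
Root 33: left subtree has 3 nodes {39, 31, 22}, right has 4 {18, 36, 9, 4}.
  Root 39: left subtree has 0 nodes { }, right has 2 {31, 22}.
    Root 22: left subtree has 1 node {31}, right has 0 { }.
  Root 4: left subtree has 3 nodes {18, 36, 9}, right has 0 { }.
    Root 9: left subtree has 2 nodes {18, 36}, right has 0 { }.
      Root 36: left subtree has 1 node {18}, right has 0 { }.

33 39 22 31 4 9 36 18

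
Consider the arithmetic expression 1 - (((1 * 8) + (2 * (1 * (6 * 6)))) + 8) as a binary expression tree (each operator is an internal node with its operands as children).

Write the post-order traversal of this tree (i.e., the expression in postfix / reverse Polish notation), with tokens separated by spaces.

Post-order on an expression tree gives postfix notation: for each operator, emit left operand, right operand, then the operator.

1 1 8 * 2 1 6 6 * * * + 8 + -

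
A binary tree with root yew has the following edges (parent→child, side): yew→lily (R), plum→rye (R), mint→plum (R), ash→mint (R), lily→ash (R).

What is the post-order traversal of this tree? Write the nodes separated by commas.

rye, plum, mint, ash, lily, yew

Post-order visits the left subtree, then the right subtree, then the node.
At yew: no left child.
At yew: go right to lily.
  At lily: no left child.
  At lily: go right to ash.
    At ash: no left child.
    At ash: go right to mint.
      At mint: no left child.
      At mint: go right to plum.
        At plum: no left child.
        At plum: go right to rye.
          rye is a leaf — visit rye.
        Visit plum.
      Visit mint.
    Visit ash.
  Visit lily.
Visit yew.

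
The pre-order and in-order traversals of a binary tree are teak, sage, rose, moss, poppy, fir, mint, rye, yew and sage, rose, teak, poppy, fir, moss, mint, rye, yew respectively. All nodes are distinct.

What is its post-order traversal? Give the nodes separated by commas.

rose, sage, fir, poppy, yew, rye, mint, moss, teak

The first element of pre-order is the root; it splits in-order into left and right subtrees.
Root teak: left subtree has 2 nodes {sage, rose}, right has 6 {poppy, fir, moss, mint, rye, yew}.
  Root sage: left subtree has 0 nodes { }, right has 1 {rose}.
  Root moss: left subtree has 2 nodes {poppy, fir}, right has 3 {mint, rye, yew}.
    Root poppy: left subtree has 0 nodes { }, right has 1 {fir}.
    Root mint: left subtree has 0 nodes { }, right has 2 {rye, yew}.
      Root rye: left subtree has 0 nodes { }, right has 1 {yew}.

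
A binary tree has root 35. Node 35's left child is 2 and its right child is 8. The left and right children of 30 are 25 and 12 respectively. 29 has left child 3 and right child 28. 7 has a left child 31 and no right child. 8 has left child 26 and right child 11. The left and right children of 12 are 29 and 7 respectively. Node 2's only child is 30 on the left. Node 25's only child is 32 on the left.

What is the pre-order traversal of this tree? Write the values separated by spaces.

Pre-order visits the node, then its left subtree, then its right subtree.
Visit 35.
At 35: go left to 2.
  Visit 2.
  At 2: go left to 30.
    Visit 30.
    At 30: go left to 25.
      Visit 25.
      At 25: go left to 32.
        32 is a leaf — visit 32.
      At 25: no right child.
    At 30: go right to 12.
      Visit 12.
      At 12: go left to 29.
        Visit 29.
        At 29: go left to 3.
          3 is a leaf — visit 3.
        At 29: go right to 28.
          28 is a leaf — visit 28.
      At 12: go right to 7.
        Visit 7.
        At 7: go left to 31.
          31 is a leaf — visit 31.
        At 7: no right child.
  At 2: no right child.
At 35: go right to 8.
  Visit 8.
  At 8: go left to 26.
    26 is a leaf — visit 26.
  At 8: go right to 11.
    11 is a leaf — visit 11.

35 2 30 25 32 12 29 3 28 7 31 8 26 11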